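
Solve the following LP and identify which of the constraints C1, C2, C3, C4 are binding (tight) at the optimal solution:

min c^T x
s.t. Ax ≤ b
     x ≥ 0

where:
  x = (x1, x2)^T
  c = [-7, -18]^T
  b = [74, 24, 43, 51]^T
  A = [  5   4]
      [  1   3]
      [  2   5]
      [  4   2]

At x1 = 9, x2 = 5, compute slack b - a·x for each constraint:
  C1: 74 − 65 = 9  (slack)
  C2: 24 − 24 = 0  (binding)
  C3: 43 − 43 = 0  (binding)
  C4: 51 − 46 = 5  (slack)

Optimal: x1 = 9, x2 = 5
Binding: C2, C3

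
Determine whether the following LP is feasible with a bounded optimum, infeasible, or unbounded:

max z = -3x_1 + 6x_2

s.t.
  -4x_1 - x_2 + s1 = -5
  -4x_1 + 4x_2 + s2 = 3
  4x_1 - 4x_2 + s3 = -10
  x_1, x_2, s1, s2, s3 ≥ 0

Infeasible (no feasible solution exists)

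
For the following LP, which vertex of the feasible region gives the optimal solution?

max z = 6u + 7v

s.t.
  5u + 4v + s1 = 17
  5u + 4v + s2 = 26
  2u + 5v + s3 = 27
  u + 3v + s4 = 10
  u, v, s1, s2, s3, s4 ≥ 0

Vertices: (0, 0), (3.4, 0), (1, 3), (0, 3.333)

Evaluate the objective at each vertex of the feasible region:
  z(0, 0) = 0
  z(3.4, 0) = 20.4
  z(1, 3) = 27  ←
  z(0, 3.333) = 23.33
The maximum is at u = 1, v = 3.

(1, 3)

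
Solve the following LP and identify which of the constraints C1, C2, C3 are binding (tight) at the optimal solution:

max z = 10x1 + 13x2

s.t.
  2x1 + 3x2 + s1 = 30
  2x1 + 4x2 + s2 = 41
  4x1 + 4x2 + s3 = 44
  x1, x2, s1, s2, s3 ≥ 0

At x1 = 3, x2 = 8, compute slack b - a·x for each constraint:
  C1: 30 − 30 = 0  (binding)
  C2: 41 − 38 = 3  (slack)
  C3: 44 − 44 = 0  (binding)

Optimal: x1 = 3, x2 = 8
Binding: C1, C3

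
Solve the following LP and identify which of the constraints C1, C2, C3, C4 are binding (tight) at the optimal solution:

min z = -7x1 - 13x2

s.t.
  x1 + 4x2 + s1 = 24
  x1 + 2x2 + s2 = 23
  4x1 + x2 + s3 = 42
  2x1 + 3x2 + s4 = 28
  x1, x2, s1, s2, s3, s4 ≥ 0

At x1 = 8, x2 = 4, compute slack b - a·x for each constraint:
  C1: 24 − 24 = 0  (binding)
  C2: 23 − 16 = 7  (slack)
  C3: 42 − 36 = 6  (slack)
  C4: 28 − 28 = 0  (binding)

Optimal: x1 = 8, x2 = 4
Binding: C1, C4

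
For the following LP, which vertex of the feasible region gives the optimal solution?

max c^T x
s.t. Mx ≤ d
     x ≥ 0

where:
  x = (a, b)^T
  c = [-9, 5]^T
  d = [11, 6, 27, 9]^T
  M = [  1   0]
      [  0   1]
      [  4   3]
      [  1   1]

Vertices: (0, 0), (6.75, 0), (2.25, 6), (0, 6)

Evaluate the objective at each vertex of the feasible region:
  z(0, 0) = 0
  z(6.75, 0) = -60.75
  z(2.25, 6) = 9.75
  z(0, 6) = 30  ←
The maximum is at a = 0, b = 6.

(0, 6)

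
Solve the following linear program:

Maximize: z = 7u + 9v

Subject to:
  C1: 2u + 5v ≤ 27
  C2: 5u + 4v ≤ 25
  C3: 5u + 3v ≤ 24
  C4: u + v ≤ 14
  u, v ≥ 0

Evaluate the objective at each vertex of the feasible region:
  z(0, 0) = 0
  z(4.8, 0) = 33.6
  z(4.2, 1) = 38.4
  z(1, 5) = 52  ←
  z(0, 5.4) = 48.6
The maximum is at u = 1, v = 5.

u = 1, v = 5, z = 52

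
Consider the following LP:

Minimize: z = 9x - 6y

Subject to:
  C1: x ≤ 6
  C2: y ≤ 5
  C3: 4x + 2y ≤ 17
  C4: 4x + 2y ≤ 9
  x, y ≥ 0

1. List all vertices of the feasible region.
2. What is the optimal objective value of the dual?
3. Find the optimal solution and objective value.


1. (0, 0), (2.25, 0), (0, 4.5)
2. -27
3. x = 0, y = 4.5, z = -27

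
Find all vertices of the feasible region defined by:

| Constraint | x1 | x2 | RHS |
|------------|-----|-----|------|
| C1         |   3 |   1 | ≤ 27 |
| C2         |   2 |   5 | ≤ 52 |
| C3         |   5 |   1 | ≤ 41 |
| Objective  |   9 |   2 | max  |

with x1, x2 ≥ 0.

(0, 0), (8.2, 0), (7, 6), (6.385, 7.846), (0, 10.4)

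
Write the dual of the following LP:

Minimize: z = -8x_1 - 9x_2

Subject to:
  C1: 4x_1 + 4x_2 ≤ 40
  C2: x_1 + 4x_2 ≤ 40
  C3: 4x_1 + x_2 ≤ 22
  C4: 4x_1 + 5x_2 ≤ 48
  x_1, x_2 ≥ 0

Primal min cᵀx s.t. Ax ≤ b, x ≥ 0  →  Dual max −bᵀy s.t. Aᵀy ≥ −c, y ≥ 0.

Maximize: z = -40y1 - 40y2 - 22y3 - 48y4

Subject to:
  4y1 + y2 + 4y3 + 4y4 ≥ 8
  4y1 + 4y2 + y3 + 5y4 ≥ 9
  y1, y2, y3, y4 ≥ 0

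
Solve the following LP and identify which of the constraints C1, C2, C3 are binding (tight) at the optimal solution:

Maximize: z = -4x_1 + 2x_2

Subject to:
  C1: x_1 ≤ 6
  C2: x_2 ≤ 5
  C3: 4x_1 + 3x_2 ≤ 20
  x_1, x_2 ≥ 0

At x_1 = 0, x_2 = 5, compute slack b - a·x for each constraint:
  C1: 6 − 0 = 6  (slack)
  C2: 5 − 5 = 0  (binding)
  C3: 20 − 15 = 5  (slack)

Optimal: x_1 = 0, x_2 = 5
Binding: C2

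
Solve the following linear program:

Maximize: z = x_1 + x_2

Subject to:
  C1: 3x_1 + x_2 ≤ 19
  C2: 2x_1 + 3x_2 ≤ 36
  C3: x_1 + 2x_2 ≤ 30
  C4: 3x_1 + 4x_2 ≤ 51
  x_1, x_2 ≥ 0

Evaluate the objective at each vertex of the feasible region:
  z(0, 0) = 0
  z(6.333, 0) = 6.333
  z(3, 10) = 13  ←
  z(0, 12) = 12
The maximum is at x_1 = 3, x_2 = 10.

x_1 = 3, x_2 = 10, z = 13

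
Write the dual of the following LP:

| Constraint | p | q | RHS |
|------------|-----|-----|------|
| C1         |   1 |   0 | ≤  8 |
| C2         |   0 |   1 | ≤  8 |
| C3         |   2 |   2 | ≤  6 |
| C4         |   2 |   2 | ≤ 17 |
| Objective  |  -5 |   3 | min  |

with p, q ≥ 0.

Primal min cᵀx s.t. Ax ≤ b, x ≥ 0  →  Dual max −bᵀy s.t. Aᵀy ≥ −c, y ≥ 0.

Maximize: z = -8y1 - 8y2 - 6y3 - 17y4

Subject to:
  y1 + 2y3 + 2y4 ≥ 5
  y2 + 2y3 + 2y4 ≥ -3
  y1, y2, y3, y4 ≥ 0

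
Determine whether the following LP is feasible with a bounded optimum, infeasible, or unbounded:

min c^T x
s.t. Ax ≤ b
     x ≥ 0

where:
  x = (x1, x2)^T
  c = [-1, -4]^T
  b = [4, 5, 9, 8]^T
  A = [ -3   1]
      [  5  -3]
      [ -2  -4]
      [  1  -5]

Unbounded (objective can decrease without bound)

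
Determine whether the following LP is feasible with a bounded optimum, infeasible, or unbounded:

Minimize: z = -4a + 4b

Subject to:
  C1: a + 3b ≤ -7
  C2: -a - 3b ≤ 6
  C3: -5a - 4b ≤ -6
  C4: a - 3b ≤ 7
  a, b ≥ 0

Infeasible (no feasible solution exists)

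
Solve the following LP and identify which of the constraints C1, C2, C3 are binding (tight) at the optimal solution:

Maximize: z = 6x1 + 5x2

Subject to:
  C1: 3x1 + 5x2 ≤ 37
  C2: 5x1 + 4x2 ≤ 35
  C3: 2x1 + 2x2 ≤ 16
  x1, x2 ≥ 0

At x1 = 3, x2 = 5, compute slack b - a·x for each constraint:
  C1: 37 − 34 = 3  (slack)
  C2: 35 − 35 = 0  (binding)
  C3: 16 − 16 = 0  (binding)

Optimal: x1 = 3, x2 = 5
Binding: C2, C3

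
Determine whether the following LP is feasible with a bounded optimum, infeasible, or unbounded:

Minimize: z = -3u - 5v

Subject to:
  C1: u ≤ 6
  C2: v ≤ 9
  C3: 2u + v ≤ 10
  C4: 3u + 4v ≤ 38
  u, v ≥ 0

Feasible with a bounded optimal solution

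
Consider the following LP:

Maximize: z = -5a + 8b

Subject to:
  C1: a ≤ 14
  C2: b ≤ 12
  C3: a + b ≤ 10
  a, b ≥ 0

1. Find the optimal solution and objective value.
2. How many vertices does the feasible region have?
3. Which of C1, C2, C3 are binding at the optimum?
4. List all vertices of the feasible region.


1. a = 0, b = 10, z = 80
2. 3
3. C3
4. (0, 0), (10, 0), (0, 10)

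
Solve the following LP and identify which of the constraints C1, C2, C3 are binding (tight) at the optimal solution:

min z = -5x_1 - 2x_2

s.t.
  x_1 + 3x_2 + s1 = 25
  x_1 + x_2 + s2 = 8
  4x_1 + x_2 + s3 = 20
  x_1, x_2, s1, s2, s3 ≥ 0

At x_1 = 4, x_2 = 4, compute slack b - a·x for each constraint:
  C1: 25 − 16 = 9  (slack)
  C2: 8 − 8 = 0  (binding)
  C3: 20 − 20 = 0  (binding)

Optimal: x_1 = 4, x_2 = 4
Binding: C2, C3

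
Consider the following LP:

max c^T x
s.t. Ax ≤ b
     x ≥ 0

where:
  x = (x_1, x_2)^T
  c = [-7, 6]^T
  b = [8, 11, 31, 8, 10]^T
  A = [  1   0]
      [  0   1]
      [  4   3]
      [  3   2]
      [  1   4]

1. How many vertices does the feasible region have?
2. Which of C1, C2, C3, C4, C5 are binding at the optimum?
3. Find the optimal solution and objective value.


1. 4
2. C5
3. x_1 = 0, x_2 = 2.5, z = 15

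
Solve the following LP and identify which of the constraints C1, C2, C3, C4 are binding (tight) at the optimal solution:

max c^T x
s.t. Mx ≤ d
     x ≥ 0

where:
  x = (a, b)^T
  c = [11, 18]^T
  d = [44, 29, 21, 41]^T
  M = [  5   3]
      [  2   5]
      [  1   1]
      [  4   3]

At a = 7, b = 3, compute slack b - a·x for each constraint:
  C1: 44 − 44 = 0  (binding)
  C2: 29 − 29 = 0  (binding)
  C3: 21 − 10 = 11  (slack)
  C4: 41 − 37 = 4  (slack)

Optimal: a = 7, b = 3
Binding: C1, C2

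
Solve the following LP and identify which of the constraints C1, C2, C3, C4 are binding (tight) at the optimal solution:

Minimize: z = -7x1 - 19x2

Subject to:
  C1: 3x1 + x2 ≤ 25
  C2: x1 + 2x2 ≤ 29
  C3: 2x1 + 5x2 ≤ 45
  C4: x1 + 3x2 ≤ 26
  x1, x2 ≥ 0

At x1 = 5, x2 = 7, compute slack b - a·x for each constraint:
  C1: 25 − 22 = 3  (slack)
  C2: 29 − 19 = 10  (slack)
  C3: 45 − 45 = 0  (binding)
  C4: 26 − 26 = 0  (binding)

Optimal: x1 = 5, x2 = 7
Binding: C3, C4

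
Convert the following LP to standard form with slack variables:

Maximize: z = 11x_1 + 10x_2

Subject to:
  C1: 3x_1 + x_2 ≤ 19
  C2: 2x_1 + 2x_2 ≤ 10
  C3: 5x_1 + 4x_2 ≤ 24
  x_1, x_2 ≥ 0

max z = 11x_1 + 10x_2

s.t.
  3x_1 + x_2 + s1 = 19
  2x_1 + 2x_2 + s2 = 10
  5x_1 + 4x_2 + s3 = 24
  x_1, x_2, s1, s2, s3 ≥ 0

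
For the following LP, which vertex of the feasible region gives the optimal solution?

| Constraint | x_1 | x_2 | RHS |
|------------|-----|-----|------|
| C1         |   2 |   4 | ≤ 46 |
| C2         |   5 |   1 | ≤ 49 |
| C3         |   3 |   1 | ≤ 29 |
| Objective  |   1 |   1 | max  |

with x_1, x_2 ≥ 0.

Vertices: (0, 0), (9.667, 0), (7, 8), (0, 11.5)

Evaluate the objective at each vertex of the feasible region:
  z(0, 0) = 0
  z(9.667, 0) = 9.667
  z(7, 8) = 15  ←
  z(0, 11.5) = 11.5
The maximum is at x_1 = 7, x_2 = 8.

(7, 8)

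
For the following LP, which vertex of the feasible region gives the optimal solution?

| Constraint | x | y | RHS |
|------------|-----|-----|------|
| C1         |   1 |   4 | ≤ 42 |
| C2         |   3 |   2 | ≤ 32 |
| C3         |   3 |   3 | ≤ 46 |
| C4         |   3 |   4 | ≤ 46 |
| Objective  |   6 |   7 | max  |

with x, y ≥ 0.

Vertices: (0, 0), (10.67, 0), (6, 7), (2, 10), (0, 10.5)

Evaluate the objective at each vertex of the feasible region:
  z(0, 0) = 0
  z(10.67, 0) = 64
  z(6, 7) = 85  ←
  z(2, 10) = 82
  z(0, 10.5) = 73.5
The maximum is at x = 6, y = 7.

(6, 7)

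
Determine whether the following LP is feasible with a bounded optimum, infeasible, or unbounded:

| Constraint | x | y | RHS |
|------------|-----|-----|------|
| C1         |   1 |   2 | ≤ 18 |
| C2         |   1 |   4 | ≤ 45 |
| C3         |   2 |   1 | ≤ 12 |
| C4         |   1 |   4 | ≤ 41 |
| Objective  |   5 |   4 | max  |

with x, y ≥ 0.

Feasible with a bounded optimal solution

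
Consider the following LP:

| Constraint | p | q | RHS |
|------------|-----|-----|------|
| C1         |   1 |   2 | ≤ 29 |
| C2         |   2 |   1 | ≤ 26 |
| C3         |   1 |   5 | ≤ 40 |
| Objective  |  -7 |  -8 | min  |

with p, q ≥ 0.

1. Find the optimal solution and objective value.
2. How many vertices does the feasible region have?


1. p = 10, q = 6, z = -118
2. 4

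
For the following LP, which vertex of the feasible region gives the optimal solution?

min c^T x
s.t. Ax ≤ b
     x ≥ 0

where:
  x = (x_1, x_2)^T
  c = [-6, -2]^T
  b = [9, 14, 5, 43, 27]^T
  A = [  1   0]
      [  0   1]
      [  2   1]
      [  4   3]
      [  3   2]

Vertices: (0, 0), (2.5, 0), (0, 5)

Evaluate the objective at each vertex of the feasible region:
  z(0, 0) = 0
  z(2.5, 0) = -15  ←
  z(0, 5) = -10
The minimum is at x_1 = 2.5, x_2 = 0.

(2.5, 0)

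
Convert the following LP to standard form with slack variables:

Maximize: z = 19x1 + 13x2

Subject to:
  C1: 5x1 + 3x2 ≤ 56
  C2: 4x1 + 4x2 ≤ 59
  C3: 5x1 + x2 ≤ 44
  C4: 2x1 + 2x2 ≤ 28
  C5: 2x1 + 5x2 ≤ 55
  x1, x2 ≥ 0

max z = 19x1 + 13x2

s.t.
  5x1 + 3x2 + s1 = 56
  4x1 + 4x2 + s2 = 59
  5x1 + x2 + s3 = 44
  2x1 + 2x2 + s4 = 28
  2x1 + 5x2 + s5 = 55
  x1, x2, s1, s2, s3, s4, s5 ≥ 0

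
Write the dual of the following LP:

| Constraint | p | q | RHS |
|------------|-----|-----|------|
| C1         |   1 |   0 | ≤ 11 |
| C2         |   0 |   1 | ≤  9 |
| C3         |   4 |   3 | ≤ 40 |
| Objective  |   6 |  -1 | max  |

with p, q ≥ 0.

Primal max cᵀx s.t. Ax ≤ b, x ≥ 0  →  Dual min bᵀy s.t. Aᵀy ≥ c, y ≥ 0.

Minimize: z = 11y1 + 9y2 + 40y3

Subject to:
  y1 + 4y3 ≥ 6
  y2 + 3y3 ≥ -1
  y1, y2, y3 ≥ 0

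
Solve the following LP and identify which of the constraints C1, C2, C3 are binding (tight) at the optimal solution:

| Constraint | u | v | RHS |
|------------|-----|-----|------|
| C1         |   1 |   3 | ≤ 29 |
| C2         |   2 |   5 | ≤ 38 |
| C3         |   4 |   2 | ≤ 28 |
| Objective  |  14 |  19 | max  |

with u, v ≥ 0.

At u = 4, v = 6, compute slack b - a·x for each constraint:
  C1: 29 − 22 = 7  (slack)
  C2: 38 − 38 = 0  (binding)
  C3: 28 − 28 = 0  (binding)

Optimal: u = 4, v = 6
Binding: C2, C3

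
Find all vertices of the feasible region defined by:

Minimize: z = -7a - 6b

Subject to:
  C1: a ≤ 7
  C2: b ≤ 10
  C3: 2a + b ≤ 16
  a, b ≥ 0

(0, 0), (7, 0), (7, 2), (3, 10), (0, 10)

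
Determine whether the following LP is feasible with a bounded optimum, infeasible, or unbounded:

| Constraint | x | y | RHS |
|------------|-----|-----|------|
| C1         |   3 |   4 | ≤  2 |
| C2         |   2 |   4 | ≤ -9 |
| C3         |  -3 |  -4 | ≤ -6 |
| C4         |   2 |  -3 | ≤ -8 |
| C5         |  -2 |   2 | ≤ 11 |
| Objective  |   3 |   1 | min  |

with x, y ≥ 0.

Infeasible (no feasible solution exists)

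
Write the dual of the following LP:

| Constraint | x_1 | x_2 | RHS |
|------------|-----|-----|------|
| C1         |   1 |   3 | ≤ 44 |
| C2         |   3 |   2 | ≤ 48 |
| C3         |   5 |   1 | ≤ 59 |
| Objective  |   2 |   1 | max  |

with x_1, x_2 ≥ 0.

Primal max cᵀx s.t. Ax ≤ b, x ≥ 0  →  Dual min bᵀy s.t. Aᵀy ≥ c, y ≥ 0.

Minimize: z = 44y1 + 48y2 + 59y3

Subject to:
  y1 + 3y2 + 5y3 ≥ 2
  3y1 + 2y2 + y3 ≥ 1
  y1, y2, y3 ≥ 0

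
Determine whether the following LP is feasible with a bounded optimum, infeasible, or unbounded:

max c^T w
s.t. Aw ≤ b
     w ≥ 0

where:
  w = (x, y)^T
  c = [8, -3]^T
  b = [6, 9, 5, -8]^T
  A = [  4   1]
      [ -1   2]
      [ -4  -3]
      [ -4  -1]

Infeasible (no feasible solution exists)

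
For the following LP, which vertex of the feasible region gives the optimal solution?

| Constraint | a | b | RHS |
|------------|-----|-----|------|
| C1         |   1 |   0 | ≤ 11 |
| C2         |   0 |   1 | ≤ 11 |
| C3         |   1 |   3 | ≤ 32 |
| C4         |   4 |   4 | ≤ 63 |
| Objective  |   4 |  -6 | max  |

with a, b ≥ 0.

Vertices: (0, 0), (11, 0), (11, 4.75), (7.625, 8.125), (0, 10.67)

Evaluate the objective at each vertex of the feasible region:
  z(0, 0) = 0
  z(11, 0) = 44  ←
  z(11, 4.75) = 15.5
  z(7.625, 8.125) = -18.25
  z(0, 10.67) = -64
The maximum is at a = 11, b = 0.

(11, 0)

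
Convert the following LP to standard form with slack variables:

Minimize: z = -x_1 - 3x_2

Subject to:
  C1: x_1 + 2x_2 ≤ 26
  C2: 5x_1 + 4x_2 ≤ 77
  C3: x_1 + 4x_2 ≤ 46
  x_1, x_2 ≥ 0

min z = -x_1 - 3x_2

s.t.
  x_1 + 2x_2 + s1 = 26
  5x_1 + 4x_2 + s2 = 77
  x_1 + 4x_2 + s3 = 46
  x_1, x_2, s1, s2, s3 ≥ 0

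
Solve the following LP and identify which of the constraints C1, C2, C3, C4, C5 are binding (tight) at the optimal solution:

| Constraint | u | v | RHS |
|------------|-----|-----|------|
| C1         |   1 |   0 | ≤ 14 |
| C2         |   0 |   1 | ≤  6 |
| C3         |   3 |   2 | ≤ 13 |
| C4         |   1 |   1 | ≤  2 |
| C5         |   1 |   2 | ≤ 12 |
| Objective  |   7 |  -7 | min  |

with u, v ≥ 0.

At u = 0, v = 2, compute slack b - a·x for each constraint:
  C1: 14 − 0 = 14  (slack)
  C2: 6 − 2 = 4  (slack)
  C3: 13 − 4 = 9  (slack)
  C4: 2 − 2 = 0  (binding)
  C5: 12 − 4 = 8  (slack)

Optimal: u = 0, v = 2
Binding: C4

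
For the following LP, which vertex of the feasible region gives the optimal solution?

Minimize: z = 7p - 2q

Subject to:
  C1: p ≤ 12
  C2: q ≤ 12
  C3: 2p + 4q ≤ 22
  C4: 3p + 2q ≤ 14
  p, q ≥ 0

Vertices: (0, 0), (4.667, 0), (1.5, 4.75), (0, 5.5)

Evaluate the objective at each vertex of the feasible region:
  z(0, 0) = 0
  z(4.667, 0) = 32.67
  z(1.5, 4.75) = 1
  z(0, 5.5) = -11  ←
The minimum is at p = 0, q = 5.5.

(0, 5.5)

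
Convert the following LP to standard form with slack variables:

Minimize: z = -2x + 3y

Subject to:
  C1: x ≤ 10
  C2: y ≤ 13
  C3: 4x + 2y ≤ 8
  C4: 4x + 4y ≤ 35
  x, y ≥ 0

min z = -2x + 3y

s.t.
  x + s1 = 10
  y + s2 = 13
  4x + 2y + s3 = 8
  4x + 4y + s4 = 35
  x, y, s1, s2, s3, s4 ≥ 0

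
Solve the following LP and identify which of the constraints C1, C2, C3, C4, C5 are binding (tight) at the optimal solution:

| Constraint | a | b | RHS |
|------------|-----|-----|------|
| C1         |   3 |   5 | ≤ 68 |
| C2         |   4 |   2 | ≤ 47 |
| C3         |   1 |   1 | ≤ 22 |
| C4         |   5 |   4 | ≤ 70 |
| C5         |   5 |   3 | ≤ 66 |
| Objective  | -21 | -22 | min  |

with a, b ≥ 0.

At a = 6, b = 10, compute slack b - a·x for each constraint:
  C1: 68 − 68 = 0  (binding)
  C2: 47 − 44 = 3  (slack)
  C3: 22 − 16 = 6  (slack)
  C4: 70 − 70 = 0  (binding)
  C5: 66 − 60 = 6  (slack)

Optimal: a = 6, b = 10
Binding: C1, C4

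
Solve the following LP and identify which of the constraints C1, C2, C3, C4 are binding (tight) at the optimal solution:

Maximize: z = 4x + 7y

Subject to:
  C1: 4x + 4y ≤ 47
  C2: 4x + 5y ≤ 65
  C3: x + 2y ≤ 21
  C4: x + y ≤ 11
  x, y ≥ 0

At x = 1, y = 10, compute slack b - a·x for each constraint:
  C1: 47 − 44 = 3  (slack)
  C2: 65 − 54 = 11  (slack)
  C3: 21 − 21 = 0  (binding)
  C4: 11 − 11 = 0  (binding)

Optimal: x = 1, y = 10
Binding: C3, C4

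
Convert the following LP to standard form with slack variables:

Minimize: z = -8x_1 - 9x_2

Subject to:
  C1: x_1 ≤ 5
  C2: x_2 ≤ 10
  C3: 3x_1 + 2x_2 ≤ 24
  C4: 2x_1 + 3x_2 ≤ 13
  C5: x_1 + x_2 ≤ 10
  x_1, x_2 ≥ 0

min z = -8x_1 - 9x_2

s.t.
  x_1 + s1 = 5
  x_2 + s2 = 10
  3x_1 + 2x_2 + s3 = 24
  2x_1 + 3x_2 + s4 = 13
  x_1 + x_2 + s5 = 10
  x_1, x_2, s1, s2, s3, s4, s5 ≥ 0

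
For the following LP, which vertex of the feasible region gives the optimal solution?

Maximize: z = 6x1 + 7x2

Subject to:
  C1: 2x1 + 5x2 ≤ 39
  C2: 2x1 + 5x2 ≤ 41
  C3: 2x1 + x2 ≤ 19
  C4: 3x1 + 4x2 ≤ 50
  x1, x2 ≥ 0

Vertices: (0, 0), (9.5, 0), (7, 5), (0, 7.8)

Evaluate the objective at each vertex of the feasible region:
  z(0, 0) = 0
  z(9.5, 0) = 57
  z(7, 5) = 77  ←
  z(0, 7.8) = 54.6
The maximum is at x1 = 7, x2 = 5.

(7, 5)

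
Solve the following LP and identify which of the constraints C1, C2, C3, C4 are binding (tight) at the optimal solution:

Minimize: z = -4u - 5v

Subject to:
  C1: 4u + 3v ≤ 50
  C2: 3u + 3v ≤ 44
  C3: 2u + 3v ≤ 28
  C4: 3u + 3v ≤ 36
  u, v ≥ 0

At u = 8, v = 4, compute slack b - a·x for each constraint:
  C1: 50 − 44 = 6  (slack)
  C2: 44 − 36 = 8  (slack)
  C3: 28 − 28 = 0  (binding)
  C4: 36 − 36 = 0  (binding)

Optimal: u = 8, v = 4
Binding: C3, C4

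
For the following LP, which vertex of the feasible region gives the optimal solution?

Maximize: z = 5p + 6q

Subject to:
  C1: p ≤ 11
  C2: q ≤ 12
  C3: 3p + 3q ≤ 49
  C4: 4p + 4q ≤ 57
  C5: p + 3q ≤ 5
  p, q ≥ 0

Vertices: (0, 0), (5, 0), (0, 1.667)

Evaluate the objective at each vertex of the feasible region:
  z(0, 0) = 0
  z(5, 0) = 25  ←
  z(0, 1.667) = 10
The maximum is at p = 5, q = 0.

(5, 0)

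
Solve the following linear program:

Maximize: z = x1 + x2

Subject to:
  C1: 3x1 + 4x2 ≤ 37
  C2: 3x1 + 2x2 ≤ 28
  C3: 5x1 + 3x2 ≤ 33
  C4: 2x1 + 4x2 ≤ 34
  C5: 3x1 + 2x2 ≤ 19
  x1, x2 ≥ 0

Evaluate the objective at each vertex of the feasible region:
  z(0, 0) = 0
  z(6.333, 0) = 6.333
  z(1, 8) = 9  ←
  z(0, 8.5) = 8.5
The maximum is at x1 = 1, x2 = 8.

x1 = 1, x2 = 8, z = 9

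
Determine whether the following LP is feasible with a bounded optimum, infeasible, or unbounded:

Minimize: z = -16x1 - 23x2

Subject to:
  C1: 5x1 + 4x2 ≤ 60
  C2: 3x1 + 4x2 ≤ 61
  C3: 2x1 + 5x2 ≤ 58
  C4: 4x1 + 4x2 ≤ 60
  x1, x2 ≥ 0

Feasible with a bounded optimal solution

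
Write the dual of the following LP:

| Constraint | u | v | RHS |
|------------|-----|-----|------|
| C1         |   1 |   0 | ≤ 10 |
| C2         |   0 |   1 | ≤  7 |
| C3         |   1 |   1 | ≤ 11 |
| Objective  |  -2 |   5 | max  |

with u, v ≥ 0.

Primal max cᵀx s.t. Ax ≤ b, x ≥ 0  →  Dual min bᵀy s.t. Aᵀy ≥ c, y ≥ 0.

Minimize: z = 10y1 + 7y2 + 11y3

Subject to:
  y1 + y3 ≥ -2
  y2 + y3 ≥ 5
  y1, y2, y3 ≥ 0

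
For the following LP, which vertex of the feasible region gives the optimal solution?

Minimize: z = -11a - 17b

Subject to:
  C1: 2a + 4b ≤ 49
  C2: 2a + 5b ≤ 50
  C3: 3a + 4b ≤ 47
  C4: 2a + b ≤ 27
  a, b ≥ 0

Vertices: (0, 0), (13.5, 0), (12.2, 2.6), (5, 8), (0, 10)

Evaluate the objective at each vertex of the feasible region:
  z(0, 0) = 0
  z(13.5, 0) = -148.5
  z(12.2, 2.6) = -178.4
  z(5, 8) = -191  ←
  z(0, 10) = -170
The minimum is at a = 5, b = 8.

(5, 8)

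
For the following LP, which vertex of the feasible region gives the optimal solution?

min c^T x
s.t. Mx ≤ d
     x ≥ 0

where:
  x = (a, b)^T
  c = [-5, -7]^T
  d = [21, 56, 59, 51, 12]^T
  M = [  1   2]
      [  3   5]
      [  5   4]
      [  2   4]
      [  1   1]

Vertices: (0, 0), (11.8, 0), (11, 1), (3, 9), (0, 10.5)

Evaluate the objective at each vertex of the feasible region:
  z(0, 0) = 0
  z(11.8, 0) = -59
  z(11, 1) = -62
  z(3, 9) = -78  ←
  z(0, 10.5) = -73.5
The minimum is at a = 3, b = 9.

(3, 9)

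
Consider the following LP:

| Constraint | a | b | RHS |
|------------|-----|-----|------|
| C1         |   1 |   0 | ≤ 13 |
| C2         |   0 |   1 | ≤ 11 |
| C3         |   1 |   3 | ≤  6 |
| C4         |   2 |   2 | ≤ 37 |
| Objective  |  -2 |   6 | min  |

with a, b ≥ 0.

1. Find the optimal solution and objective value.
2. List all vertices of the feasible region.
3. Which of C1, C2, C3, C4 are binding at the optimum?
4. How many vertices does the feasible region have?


1. a = 6, b = 0, z = -12
2. (0, 0), (6, 0), (0, 2)
3. C3
4. 3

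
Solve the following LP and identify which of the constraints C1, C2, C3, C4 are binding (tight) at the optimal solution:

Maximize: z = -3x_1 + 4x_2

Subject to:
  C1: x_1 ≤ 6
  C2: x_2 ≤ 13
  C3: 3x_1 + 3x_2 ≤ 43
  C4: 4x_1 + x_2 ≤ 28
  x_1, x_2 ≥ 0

At x_1 = 0, x_2 = 13, compute slack b - a·x for each constraint:
  C1: 6 − 0 = 6  (slack)
  C2: 13 − 13 = 0  (binding)
  C3: 43 − 39 = 4  (slack)
  C4: 28 − 13 = 15  (slack)

Optimal: x_1 = 0, x_2 = 13
Binding: C2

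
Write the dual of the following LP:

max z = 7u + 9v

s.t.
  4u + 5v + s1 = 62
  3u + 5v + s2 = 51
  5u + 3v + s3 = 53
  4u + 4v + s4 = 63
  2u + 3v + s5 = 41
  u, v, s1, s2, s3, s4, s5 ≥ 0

Primal max cᵀx s.t. Ax ≤ b, x ≥ 0  →  Dual min bᵀy s.t. Aᵀy ≥ c, y ≥ 0.

Minimize: z = 62y1 + 51y2 + 53y3 + 63y4 + 41y5

Subject to:
  4y1 + 3y2 + 5y3 + 4y4 + 2y5 ≥ 7
  5y1 + 5y2 + 3y3 + 4y4 + 3y5 ≥ 9
  y1, y2, y3, y4, y5 ≥ 0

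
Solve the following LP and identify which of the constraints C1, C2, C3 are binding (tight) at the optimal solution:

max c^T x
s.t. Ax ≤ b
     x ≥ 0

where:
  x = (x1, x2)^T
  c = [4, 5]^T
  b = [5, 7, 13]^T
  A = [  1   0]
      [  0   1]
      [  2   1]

At x1 = 3, x2 = 7, compute slack b - a·x for each constraint:
  C1: 5 − 3 = 2  (slack)
  C2: 7 − 7 = 0  (binding)
  C3: 13 − 13 = 0  (binding)

Optimal: x1 = 3, x2 = 7
Binding: C2, C3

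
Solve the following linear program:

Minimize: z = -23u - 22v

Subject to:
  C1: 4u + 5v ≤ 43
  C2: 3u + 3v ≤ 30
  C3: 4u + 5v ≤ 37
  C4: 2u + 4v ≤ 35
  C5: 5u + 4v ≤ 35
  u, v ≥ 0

Evaluate the objective at each vertex of the feasible region:
  z(0, 0) = 0
  z(7, 0) = -161
  z(3, 5) = -179  ←
  z(0, 7.4) = -162.8
The minimum is at u = 3, v = 5.

u = 3, v = 5, z = -179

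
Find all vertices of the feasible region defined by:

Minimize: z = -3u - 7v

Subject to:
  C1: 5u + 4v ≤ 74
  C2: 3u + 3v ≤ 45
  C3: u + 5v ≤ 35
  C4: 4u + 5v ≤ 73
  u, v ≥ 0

(0, 0), (14.8, 0), (14, 1), (10, 5), (0, 7)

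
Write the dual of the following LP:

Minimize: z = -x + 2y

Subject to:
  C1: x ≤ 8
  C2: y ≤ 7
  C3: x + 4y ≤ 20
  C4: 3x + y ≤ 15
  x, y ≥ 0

Primal min cᵀx s.t. Ax ≤ b, x ≥ 0  →  Dual max −bᵀy s.t. Aᵀy ≥ −c, y ≥ 0.

Maximize: z = -8y1 - 7y2 - 20y3 - 15y4

Subject to:
  y1 + y3 + 3y4 ≥ 1
  y2 + 4y3 + y4 ≥ -2
  y1, y2, y3, y4 ≥ 0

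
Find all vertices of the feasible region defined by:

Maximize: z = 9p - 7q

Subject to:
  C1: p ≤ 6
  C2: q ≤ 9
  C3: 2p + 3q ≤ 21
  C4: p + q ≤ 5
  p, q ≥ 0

(0, 0), (5, 0), (0, 5)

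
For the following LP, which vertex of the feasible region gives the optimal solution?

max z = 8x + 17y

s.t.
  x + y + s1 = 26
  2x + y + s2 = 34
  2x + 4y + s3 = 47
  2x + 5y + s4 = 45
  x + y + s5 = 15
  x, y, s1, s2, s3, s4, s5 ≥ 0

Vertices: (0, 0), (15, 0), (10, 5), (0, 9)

Evaluate the objective at each vertex of the feasible region:
  z(0, 0) = 0
  z(15, 0) = 120
  z(10, 5) = 165  ←
  z(0, 9) = 153
The maximum is at x = 10, y = 5.

(10, 5)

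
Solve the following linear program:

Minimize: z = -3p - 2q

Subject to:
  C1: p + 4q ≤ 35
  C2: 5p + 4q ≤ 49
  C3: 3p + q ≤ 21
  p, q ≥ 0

Evaluate the objective at each vertex of the feasible region:
  z(0, 0) = 0
  z(7, 0) = -21
  z(5, 6) = -27  ←
  z(3.5, 7.875) = -26.25
  z(0, 8.75) = -17.5
The minimum is at p = 5, q = 6.

p = 5, q = 6, z = -27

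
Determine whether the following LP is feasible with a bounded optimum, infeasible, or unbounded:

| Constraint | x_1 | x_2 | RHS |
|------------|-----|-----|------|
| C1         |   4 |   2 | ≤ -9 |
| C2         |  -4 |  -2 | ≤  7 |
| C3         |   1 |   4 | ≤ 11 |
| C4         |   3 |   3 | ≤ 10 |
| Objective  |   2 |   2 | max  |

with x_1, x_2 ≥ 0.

Infeasible (no feasible solution exists)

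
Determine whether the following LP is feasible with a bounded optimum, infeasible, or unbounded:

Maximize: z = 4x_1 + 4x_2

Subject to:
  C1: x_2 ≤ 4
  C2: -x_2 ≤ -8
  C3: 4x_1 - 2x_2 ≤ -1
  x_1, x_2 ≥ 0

Infeasible (no feasible solution exists)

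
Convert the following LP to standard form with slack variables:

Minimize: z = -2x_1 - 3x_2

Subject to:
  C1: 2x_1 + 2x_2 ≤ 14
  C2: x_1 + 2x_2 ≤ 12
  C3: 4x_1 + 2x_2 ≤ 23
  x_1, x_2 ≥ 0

min z = -2x_1 - 3x_2

s.t.
  2x_1 + 2x_2 + s1 = 14
  x_1 + 2x_2 + s2 = 12
  4x_1 + 2x_2 + s3 = 23
  x_1, x_2, s1, s2, s3 ≥ 0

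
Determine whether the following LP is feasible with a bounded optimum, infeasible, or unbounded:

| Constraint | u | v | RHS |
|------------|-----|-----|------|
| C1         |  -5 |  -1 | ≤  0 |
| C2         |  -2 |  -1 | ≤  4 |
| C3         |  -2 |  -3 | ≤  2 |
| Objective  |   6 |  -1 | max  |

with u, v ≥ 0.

Unbounded (objective can increase without bound)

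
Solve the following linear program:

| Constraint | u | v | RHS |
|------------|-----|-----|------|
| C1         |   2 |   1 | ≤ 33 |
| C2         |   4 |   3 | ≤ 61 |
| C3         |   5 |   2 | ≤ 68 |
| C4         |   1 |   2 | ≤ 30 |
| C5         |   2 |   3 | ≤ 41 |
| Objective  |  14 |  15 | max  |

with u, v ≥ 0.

Evaluate the objective at each vertex of the feasible region:
  z(0, 0) = 0
  z(13.6, 0) = 190.4
  z(11.71, 4.714) = 234.7
  z(10, 7) = 245  ←
  z(0, 13.67) = 205
The maximum is at u = 10, v = 7.

u = 10, v = 7, z = 245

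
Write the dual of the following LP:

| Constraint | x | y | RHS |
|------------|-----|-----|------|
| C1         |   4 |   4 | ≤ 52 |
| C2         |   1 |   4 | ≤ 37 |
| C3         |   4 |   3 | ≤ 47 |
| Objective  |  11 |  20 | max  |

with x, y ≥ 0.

Primal max cᵀx s.t. Ax ≤ b, x ≥ 0  →  Dual min bᵀy s.t. Aᵀy ≥ c, y ≥ 0.

Minimize: z = 52y1 + 37y2 + 47y3

Subject to:
  4y1 + y2 + 4y3 ≥ 11
  4y1 + 4y2 + 3y3 ≥ 20
  y1, y2, y3 ≥ 0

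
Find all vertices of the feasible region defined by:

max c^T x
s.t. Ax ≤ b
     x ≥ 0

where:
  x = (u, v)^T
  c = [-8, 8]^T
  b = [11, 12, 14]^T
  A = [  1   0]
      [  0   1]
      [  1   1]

(0, 0), (11, 0), (11, 3), (2, 12), (0, 12)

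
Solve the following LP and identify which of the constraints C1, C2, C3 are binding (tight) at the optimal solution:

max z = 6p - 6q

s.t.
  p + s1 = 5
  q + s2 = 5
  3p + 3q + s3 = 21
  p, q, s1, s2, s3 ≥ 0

At p = 5, q = 0, compute slack b - a·x for each constraint:
  C1: 5 − 5 = 0  (binding)
  C2: 5 − 0 = 5  (slack)
  C3: 21 − 15 = 6  (slack)

Optimal: p = 5, q = 0
Binding: C1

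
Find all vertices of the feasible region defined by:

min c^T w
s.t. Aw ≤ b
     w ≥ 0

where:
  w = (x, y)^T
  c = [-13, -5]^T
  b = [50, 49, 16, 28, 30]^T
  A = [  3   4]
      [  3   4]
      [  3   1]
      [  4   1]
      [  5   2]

(0, 0), (5.333, 0), (2, 10), (1.571, 11.07), (0, 12.25)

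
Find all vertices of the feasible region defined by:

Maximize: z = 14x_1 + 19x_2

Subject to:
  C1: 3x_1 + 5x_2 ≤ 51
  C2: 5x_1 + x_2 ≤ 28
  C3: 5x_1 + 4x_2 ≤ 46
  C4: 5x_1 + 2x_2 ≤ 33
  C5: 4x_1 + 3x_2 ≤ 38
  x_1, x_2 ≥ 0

(0, 0), (5.6, 0), (4.6, 5), (4, 6.5), (2, 9), (0, 10.2)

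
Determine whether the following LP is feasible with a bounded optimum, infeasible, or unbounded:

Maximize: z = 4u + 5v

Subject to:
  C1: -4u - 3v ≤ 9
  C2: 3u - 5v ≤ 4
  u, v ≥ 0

Unbounded (objective can increase without bound)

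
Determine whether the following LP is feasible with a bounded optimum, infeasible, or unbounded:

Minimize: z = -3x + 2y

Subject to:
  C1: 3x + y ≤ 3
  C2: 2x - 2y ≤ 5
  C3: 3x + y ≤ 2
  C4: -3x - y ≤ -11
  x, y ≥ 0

Infeasible (no feasible solution exists)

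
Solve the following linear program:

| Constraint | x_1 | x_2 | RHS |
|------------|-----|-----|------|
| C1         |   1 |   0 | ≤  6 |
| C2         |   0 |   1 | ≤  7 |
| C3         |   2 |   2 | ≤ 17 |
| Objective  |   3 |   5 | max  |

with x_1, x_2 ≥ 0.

Evaluate the objective at each vertex of the feasible region:
  z(0, 0) = 0
  z(6, 0) = 18
  z(6, 2.5) = 30.5
  z(1.5, 7) = 39.5  ←
  z(0, 7) = 35
The maximum is at x_1 = 1.5, x_2 = 7.

x_1 = 1.5, x_2 = 7, z = 39.5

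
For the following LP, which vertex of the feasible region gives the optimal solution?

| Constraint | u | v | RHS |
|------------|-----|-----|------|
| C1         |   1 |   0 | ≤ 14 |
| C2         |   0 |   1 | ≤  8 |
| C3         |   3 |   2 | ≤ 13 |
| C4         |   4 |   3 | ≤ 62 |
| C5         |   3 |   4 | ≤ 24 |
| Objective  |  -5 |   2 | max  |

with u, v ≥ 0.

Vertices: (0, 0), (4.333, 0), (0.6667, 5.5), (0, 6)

Evaluate the objective at each vertex of the feasible region:
  z(0, 0) = 0
  z(4.333, 0) = -21.67
  z(0.6667, 5.5) = 7.667
  z(0, 6) = 12  ←
The maximum is at u = 0, v = 6.

(0, 6)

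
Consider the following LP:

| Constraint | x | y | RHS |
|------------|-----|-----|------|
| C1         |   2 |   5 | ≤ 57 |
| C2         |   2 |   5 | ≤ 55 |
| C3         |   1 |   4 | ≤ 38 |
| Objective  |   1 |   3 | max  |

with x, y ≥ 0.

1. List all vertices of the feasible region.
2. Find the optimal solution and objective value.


1. (0, 0), (27.5, 0), (10, 7), (0, 9.5)
2. x = 10, y = 7, z = 31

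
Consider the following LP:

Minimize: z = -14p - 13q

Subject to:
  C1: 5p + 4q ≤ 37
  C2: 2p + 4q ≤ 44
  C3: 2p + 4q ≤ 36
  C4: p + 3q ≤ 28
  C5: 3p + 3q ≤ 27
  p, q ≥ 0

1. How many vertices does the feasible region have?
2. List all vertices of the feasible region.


1. 4
2. (0, 0), (7.4, 0), (1, 8), (0, 9)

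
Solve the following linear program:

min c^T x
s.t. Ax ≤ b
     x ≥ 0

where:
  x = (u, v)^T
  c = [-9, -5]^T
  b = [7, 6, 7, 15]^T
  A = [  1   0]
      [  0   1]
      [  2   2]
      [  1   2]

Evaluate the objective at each vertex of the feasible region:
  z(0, 0) = 0
  z(3.5, 0) = -31.5  ←
  z(0, 3.5) = -17.5
The minimum is at u = 3.5, v = 0.

u = 3.5, v = 0, z = -31.5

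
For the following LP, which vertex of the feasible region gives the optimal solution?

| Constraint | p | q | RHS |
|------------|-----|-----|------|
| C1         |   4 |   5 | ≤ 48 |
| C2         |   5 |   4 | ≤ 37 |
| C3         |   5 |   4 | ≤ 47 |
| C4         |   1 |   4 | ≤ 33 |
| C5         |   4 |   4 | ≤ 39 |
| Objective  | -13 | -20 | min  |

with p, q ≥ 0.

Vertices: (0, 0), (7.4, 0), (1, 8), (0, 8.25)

Evaluate the objective at each vertex of the feasible region:
  z(0, 0) = 0
  z(7.4, 0) = -96.2
  z(1, 8) = -173  ←
  z(0, 8.25) = -165
The minimum is at p = 1, q = 8.

(1, 8)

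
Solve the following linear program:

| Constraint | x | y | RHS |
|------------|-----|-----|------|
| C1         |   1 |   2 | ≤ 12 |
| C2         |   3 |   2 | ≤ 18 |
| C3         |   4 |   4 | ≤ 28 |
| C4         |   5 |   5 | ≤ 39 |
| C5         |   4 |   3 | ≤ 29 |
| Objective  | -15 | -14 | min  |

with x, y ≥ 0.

Evaluate the objective at each vertex of the feasible region:
  z(0, 0) = 0
  z(6, 0) = -90
  z(4, 3) = -102  ←
  z(2, 5) = -100
  z(0, 6) = -84
The minimum is at x = 4, y = 3.

x = 4, y = 3, z = -102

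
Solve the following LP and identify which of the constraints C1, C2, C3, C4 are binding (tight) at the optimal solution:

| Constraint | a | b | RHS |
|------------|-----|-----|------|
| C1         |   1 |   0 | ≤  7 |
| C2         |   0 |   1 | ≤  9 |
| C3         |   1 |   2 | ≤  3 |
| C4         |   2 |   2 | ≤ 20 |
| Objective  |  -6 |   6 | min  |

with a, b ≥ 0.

At a = 3, b = 0, compute slack b - a·x for each constraint:
  C1: 7 − 3 = 4  (slack)
  C2: 9 − 0 = 9  (slack)
  C3: 3 − 3 = 0  (binding)
  C4: 20 − 6 = 14  (slack)

Optimal: a = 3, b = 0
Binding: C3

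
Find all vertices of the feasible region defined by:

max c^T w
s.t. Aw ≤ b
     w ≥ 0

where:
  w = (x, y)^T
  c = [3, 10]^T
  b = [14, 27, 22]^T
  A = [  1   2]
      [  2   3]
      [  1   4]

(0, 0), (13.5, 0), (12, 1), (6, 4), (0, 5.5)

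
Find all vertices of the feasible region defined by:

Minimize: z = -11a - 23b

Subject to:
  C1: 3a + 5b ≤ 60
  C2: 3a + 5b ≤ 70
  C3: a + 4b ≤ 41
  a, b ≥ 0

(0, 0), (20, 0), (5, 9), (0, 10.25)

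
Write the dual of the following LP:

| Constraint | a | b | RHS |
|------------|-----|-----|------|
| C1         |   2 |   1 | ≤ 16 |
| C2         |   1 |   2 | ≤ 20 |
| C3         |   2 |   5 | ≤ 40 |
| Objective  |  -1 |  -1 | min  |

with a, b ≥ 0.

Primal min cᵀx s.t. Ax ≤ b, x ≥ 0  →  Dual max −bᵀy s.t. Aᵀy ≥ −c, y ≥ 0.

Maximize: z = -16y1 - 20y2 - 40y3

Subject to:
  2y1 + y2 + 2y3 ≥ 1
  y1 + 2y2 + 5y3 ≥ 1
  y1, y2, y3 ≥ 0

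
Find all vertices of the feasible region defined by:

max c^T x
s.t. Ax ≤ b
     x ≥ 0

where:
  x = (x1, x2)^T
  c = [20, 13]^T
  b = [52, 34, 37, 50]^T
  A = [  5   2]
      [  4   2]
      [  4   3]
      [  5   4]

(0, 0), (8.5, 0), (7, 3), (0, 12.33)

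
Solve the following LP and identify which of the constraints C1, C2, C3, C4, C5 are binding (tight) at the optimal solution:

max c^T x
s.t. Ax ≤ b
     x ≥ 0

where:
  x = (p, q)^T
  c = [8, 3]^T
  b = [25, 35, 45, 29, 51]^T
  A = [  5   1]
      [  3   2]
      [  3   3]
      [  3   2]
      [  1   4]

At p = 3, q = 10, compute slack b - a·x for each constraint:
  C1: 25 − 25 = 0  (binding)
  C2: 35 − 29 = 6  (slack)
  C3: 45 − 39 = 6  (slack)
  C4: 29 − 29 = 0  (binding)
  C5: 51 − 43 = 8  (slack)

Optimal: p = 3, q = 10
Binding: C1, C4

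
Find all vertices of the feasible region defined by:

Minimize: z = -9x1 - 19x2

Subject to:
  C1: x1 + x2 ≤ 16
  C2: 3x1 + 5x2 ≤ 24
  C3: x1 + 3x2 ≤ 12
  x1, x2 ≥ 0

(0, 0), (8, 0), (3, 3), (0, 4)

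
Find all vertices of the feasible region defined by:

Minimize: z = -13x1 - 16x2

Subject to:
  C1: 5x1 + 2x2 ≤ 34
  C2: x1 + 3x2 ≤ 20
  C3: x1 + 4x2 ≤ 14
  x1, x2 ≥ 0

(0, 0), (6.8, 0), (6, 2), (0, 3.5)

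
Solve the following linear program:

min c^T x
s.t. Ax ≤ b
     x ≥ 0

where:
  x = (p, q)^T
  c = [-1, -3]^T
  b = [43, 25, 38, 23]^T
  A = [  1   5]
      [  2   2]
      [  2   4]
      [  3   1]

Evaluate the objective at each vertex of the feasible region:
  z(0, 0) = 0
  z(7.667, 0) = -7.667
  z(5.4, 6.8) = -25.8
  z(3, 8) = -27  ←
  z(0, 8.6) = -25.8
The minimum is at p = 3, q = 8.

p = 3, q = 8, z = -27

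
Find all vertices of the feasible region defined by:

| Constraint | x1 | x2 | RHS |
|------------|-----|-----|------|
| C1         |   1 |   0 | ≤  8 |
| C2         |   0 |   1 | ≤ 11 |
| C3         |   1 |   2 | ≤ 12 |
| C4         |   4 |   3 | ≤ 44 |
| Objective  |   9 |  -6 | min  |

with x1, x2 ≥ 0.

(0, 0), (8, 0), (8, 2), (0, 6)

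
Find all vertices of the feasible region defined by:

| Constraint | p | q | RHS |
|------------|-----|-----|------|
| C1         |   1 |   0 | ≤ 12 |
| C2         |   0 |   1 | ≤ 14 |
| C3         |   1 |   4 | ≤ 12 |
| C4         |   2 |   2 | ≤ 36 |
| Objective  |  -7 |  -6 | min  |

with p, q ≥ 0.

(0, 0), (12, 0), (0, 3)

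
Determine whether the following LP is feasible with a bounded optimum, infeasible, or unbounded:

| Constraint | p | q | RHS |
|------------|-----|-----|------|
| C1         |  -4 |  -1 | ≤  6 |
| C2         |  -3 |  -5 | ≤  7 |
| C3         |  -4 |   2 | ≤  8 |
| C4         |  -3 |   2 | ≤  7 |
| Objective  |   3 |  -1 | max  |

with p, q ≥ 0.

Unbounded (objective can increase without bound)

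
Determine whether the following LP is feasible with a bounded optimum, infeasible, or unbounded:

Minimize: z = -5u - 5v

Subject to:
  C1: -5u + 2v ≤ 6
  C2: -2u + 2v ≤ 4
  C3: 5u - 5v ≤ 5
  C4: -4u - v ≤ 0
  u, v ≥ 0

Unbounded (objective can decrease without bound)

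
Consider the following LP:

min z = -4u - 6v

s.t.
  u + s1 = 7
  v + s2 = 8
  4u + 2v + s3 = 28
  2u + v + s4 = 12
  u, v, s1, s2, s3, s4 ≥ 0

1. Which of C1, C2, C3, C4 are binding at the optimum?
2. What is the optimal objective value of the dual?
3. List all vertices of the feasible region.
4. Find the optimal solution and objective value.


1. C2, C4
2. -56
3. (0, 0), (6, 0), (2, 8), (0, 8)
4. u = 2, v = 8, z = -56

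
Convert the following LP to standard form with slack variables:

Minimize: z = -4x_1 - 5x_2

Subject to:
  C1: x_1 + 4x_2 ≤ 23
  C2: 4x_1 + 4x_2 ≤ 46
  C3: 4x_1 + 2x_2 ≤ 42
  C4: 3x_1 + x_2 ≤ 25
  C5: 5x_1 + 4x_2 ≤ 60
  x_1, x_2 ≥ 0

min z = -4x_1 - 5x_2

s.t.
  x_1 + 4x_2 + s1 = 23
  4x_1 + 4x_2 + s2 = 46
  4x_1 + 2x_2 + s3 = 42
  3x_1 + x_2 + s4 = 25
  5x_1 + 4x_2 + s5 = 60
  x_1, x_2, s1, s2, s3, s4, s5 ≥ 0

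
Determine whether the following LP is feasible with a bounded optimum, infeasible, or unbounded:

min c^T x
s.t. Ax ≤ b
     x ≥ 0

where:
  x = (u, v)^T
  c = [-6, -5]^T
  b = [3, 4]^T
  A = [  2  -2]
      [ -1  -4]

Unbounded (objective can decrease without bound)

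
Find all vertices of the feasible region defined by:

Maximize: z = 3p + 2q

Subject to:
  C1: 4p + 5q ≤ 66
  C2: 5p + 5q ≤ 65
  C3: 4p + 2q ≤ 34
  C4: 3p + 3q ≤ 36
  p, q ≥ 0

(0, 0), (8.5, 0), (5, 7), (0, 12)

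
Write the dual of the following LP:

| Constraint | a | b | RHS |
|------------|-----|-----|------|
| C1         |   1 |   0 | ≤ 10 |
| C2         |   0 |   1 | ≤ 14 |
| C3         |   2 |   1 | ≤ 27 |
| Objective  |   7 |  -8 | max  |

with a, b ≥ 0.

Primal max cᵀx s.t. Ax ≤ b, x ≥ 0  →  Dual min bᵀy s.t. Aᵀy ≥ c, y ≥ 0.

Minimize: z = 10y1 + 14y2 + 27y3

Subject to:
  y1 + 2y3 ≥ 7
  y2 + y3 ≥ -8
  y1, y2, y3 ≥ 0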